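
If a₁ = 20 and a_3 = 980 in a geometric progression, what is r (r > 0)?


r^(n-1) = aₙ/a₁
r^2 = 980/20 = 49
r = 49^(1/2)
= ±7; taking r > 0 gives r = 7

r = 7


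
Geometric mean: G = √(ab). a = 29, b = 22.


GM = √(29×22) = √638 = 25.2587

GM = 25.2587


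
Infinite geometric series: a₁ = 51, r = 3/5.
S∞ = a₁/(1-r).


S∞ = a₁/(1-r) = 51/(1 - 3/5)
= 51/(2/5)
= 255/2

S∞ = 255/2


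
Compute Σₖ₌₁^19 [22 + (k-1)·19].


aₙ = 22 + (19-1)×19 = 364
Sₙ = n(a₁+aₙ)/2 = 19×(22+364)/2
= 19×386/2 = 3667

S_19 = 3667


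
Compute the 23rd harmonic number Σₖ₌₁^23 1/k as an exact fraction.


H_23 = 1/1 + 1/2 + 1/3 + ... + 1/23
= 444316699/118982864
≈ 3.7343

H_23 = 444316699/118982864 ≈ 3.7343


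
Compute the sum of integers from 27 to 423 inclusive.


Σₖ₌27^423 k = Σₖ₌₁^423 k − Σₖ₌₁^26 k
= 423·424/2 − 26·27/2
= 89676 − 351 = 89325

Σk = 89325


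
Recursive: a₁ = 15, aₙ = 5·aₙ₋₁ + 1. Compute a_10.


Computing step by step:
a_1 = 15
a_2 = 76
a_3 = 381
a_4 = 1906
a_5 = 9531
a_6 = 47656
a_7 = 238281
a_8 = 1191406
a_9 = 5957031
a_10 = 29785156


a_10 = 29785156


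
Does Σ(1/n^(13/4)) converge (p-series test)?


p-series test: Σ c/n^p converges if p > 1, diverges if p ≤ 1 (constant c > 0 doesn't affect convergence).
p = 13/4
13/4 > 1 → CONVERGES

Converges (p = 13/4 > 1)


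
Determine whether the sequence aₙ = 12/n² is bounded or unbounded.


a₁ = 12, a₂ = 12/4, a₃ = 12/9, ...
0 < aₙ ≤ 12 for all n ≥ 1
The sequence IS bounded

Bounded (0 < aₙ ≤ 12)


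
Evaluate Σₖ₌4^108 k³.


Σₖ₌4^108 k³ = [108·109/2]² − [3·4/2]²
= 34644996 − 36 = 34644960

Σk³ = 34644960


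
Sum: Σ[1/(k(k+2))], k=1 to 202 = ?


1/(k(k+2)) = (1/2)·(1/k - 1/(k+2)) (partial fractions)
Telescoping: Σ = (1/2)·(1 + 1/2 - 1/203 - 1/204) = 61711/82824

Sum = 61711/82824


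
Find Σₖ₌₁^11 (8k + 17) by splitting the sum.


Σ(8k+17) = 8·Σk + 17·n
= 8·66 + 17·11
= 528 + 187 = 715

Σ = 715


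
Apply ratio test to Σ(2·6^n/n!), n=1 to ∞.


aₙ = 2·6^n/n!
a_{n+1}/aₙ = 6^(n+1)/(n+1)! × n!/6^n  (constant 2 cancels)
= 6/(n+1)
L = lim(n→∞) 6/(n+1) = 0
L < 1 → series CONVERGES

Converges (ratio test: L = 0 < 1)


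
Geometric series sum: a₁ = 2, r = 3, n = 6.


Sₙ = 2×(3^6 - 1)/(3 - 1)
= 2×(729 - 1)/2
= 2×728/2
= 728

S_6 = 728


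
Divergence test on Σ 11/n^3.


lim(n→∞) 11/n^3 = 0
lim aₙ = 0 → nth-term test is INCONCLUSIVE
(Need other tests; this is actually a convergent p-series with p=3 > 1)

Inconclusive (lim aₙ = 0; need another test)


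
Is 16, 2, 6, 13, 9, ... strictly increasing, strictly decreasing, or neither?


Differences: -14, 4, 7, -4
Difference at position 2 is +4 (> 0) but position 1 is -14 (< 0) — sequence both rises and falls
→ NOT monotonic

Not monotonic


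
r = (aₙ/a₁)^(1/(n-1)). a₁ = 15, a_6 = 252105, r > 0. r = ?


r^(n-1) = aₙ/a₁
r^5 = 252105/15 = 16807
r = 16807^(1/5)
= 7

r = 7


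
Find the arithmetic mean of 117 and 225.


AM = (117 + 225)/2 = 342/2 = 171

AM = 171


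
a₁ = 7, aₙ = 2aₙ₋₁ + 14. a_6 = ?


Computing step by step:
a_1 = 7
a_2 = 28
a_3 = 70
a_4 = 154
a_5 = 322
a_6 = 658


a_6 = 658


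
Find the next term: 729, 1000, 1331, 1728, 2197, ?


Pattern: perfect cubes: n³
Terms: 729, 1000, 1331, 1728, 2197
Next term = 2744

Next term = 2744


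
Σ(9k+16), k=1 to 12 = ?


Σ(9k+16) = 9·Σk + 16·n
= 9·78 + 16·12
= 702 + 192 = 894

Σ = 894


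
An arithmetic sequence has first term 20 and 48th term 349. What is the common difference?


d = (aₙ - a₁)/(n-1)
= (349 - 20)/(48-1)
= 329/47 = 7

d = 7


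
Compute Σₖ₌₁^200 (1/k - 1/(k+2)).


Telescoping with gap 2: two head and two tail terms survive.
= (1 + 1/2) - (1/201 + 1/202)
= 3/2 - 1/201 - 1/202 = 30250/20301

Sum = 30250/20301


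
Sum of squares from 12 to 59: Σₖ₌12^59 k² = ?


Σₖ₌12^59 k² = Σₖ₌₁^59 k² − Σₖ₌₁^11 k²
= 59·60·119/6 − 11·12·23/6
= 70210 − 506 = 69704

Σk² = 69704


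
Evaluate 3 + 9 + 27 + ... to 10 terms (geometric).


Sₙ = 3×(3^10 - 1)/(3 - 1)
= 3×(59049 - 1)/2
= 3×59048/2
= 88572

S_10 = 88572


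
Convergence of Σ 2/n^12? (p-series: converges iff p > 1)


p-series test: Σ c/n^p converges if p > 1, diverges if p ≤ 1 (constant c > 0 doesn't affect convergence).
p = 12
12 > 1 → CONVERGES

Converges (p = 12 > 1)


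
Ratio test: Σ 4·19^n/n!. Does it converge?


aₙ = 4·19^n/n!
a_{n+1}/aₙ = 19^(n+1)/(n+1)! × n!/19^n  (constant 4 cancels)
= 19/(n+1)
L = lim(n→∞) 19/(n+1) = 0
L < 1 → series CONVERGES

Converges (ratio test: L = 0 < 1)


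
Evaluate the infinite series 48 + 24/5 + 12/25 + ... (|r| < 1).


S∞ = a₁/(1-r) = 48/(1 - 1/10)
= 48/(9/10)
= 160/3

S∞ = 160/3


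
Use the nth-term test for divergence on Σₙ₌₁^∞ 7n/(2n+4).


lim(n→∞) 7n/(2n+4) = 7/2 = 7/2  (divide numerator and denominator by n)
lim aₙ = 7/2 ≠ 0 → series DIVERGES

Diverges (lim aₙ = 7/2 ≠ 0)


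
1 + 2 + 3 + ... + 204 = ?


n(n+1)/2 = 204×205/2 = 41820/2 = 20910

Σk = 20910


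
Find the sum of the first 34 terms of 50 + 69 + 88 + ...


aₙ = 50 + (34-1)×19 = 677
Sₙ = n(a₁+aₙ)/2 = 34×(50+677)/2
= 34×727/2 = 12359

S_34 = 12359


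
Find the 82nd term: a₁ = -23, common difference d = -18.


aₙ = a₁ + (n-1)d
= -23 + (82-1)×-18
= -23 - 1458
= -1481

a_82 = -1481


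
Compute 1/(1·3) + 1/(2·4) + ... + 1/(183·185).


1/(k(k+2)) = (1/2)·(1/k - 1/(k+2)) (partial fractions)
Telescoping: Σ = (1/2)·(1 + 1/2 - 1/184 - 1/185) = 50691/68080

Sum = 50691/68080


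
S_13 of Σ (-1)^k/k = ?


S = -1 + 1/2 - 1/3 + 1/4 - 1/5 + 1/6 - 1/7 + 1/8 ± ...
= -0.7301
(Full series converges to -ln(2) ≈ -0.6931)

S_13 = -0.7301


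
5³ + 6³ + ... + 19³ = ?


Σₖ₌5^19 k³ = [19·20/2]² − [4·5/2]²
= 36100 − 100 = 36000

Σk³ = 36000


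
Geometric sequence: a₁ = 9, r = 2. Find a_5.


aₙ = a₁·r^(n-1)
= 9×2^4
= 9×16
= 144

a_5 = 144


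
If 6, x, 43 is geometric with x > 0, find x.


GM = √(6×43) = √258 = 16.0624

GM = 16.0624


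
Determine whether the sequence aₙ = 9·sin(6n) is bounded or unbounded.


For all n, -1 ≤ sin(6n) ≤ 1, so -9 ≤ 9·sin(6n) ≤ 9
Lower bound: -9, Upper bound: 9
The sequence IS bounded

Bounded (-9 ≤ aₙ ≤ 9)


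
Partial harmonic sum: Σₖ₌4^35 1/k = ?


Σₖ₌4^35 1/k = 1/4 + 1/5 + 1/6 + ... + 1/35
= 30370011182509/13127595717600
≈ 2.3134

Sum = 30370011182509/13127595717600 ≈ 2.3134


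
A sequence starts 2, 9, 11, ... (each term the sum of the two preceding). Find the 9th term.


Computing iteratively: 2, 9, 11, 20, 31, 51, 82, 133, 215
a_9 = 215

a_9 = 215


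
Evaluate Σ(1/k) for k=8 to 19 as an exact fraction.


Σₖ₌8^19 1/k = 1/8 + 1/9 + 1/10 + ... + 1/19
= 14819303/15519504
≈ 0.9549

Sum = 14819303/15519504 ≈ 0.9549


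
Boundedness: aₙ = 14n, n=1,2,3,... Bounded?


aₙ = 14n → as n→∞, aₙ→∞
No finite upper bound exists
The sequence is UNBOUNDED

Unbounded (aₙ → ∞ as n → ∞)


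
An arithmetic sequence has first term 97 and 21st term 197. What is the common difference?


d = (aₙ - a₁)/(n-1)
= (197 - 97)/(21-1)
= 100/20 = 5

d = 5


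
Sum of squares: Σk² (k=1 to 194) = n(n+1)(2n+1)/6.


n = 194
n(n+1)(2n+1)/6 = 194×195×389/6
= 14715870/6 = 2452645

Σk² = 2452645


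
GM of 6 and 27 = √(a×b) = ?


GM = √(6×27) = √162 = 12.7279

GM = 12.7279


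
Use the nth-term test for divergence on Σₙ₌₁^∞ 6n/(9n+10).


lim(n→∞) 6n/(9n+10) = 6/9 = 2/3  (divide numerator and denominator by n)
lim aₙ = 2/3 ≠ 0 → series DIVERGES

Diverges (lim aₙ = 2/3 ≠ 0)


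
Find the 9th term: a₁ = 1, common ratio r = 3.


aₙ = a₁·r^(n-1)
= 1×3^8
= 1×6561
= 6561

a_9 = 6561


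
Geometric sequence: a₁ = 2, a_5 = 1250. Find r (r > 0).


r^(n-1) = aₙ/a₁
r^4 = 1250/2 = 625
r = 625^(1/4)
= ±5; taking r > 0 gives r = 5

r = 5


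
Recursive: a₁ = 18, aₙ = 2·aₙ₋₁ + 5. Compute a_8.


Computing step by step:
a_1 = 18
a_2 = 41
a_3 = 87
a_4 = 179
a_5 = 363
a_6 = 731
a_7 = 1467
a_8 = 2939


a_8 = 2939


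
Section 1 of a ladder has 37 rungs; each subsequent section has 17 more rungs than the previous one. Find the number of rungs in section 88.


aₙ = a₁ + (n-1)d
= 37 + (88-1)×17
= 37 + 1479
= 1516

a_88 = 1516


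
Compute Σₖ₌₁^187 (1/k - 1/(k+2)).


Telescoping with gap 2: two head and two tail terms survive.
= (1 + 1/2) - (1/188 + 1/189)
= 3/2 - 1/188 - 1/189 = 52921/35532

Sum = 52921/35532


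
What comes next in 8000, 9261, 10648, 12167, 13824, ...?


Pattern: perfect cubes: n³
Terms: 8000, 9261, 10648, 12167, 13824
Next term = 15625

Next term = 15625


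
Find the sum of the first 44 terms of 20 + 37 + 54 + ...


aₙ = 20 + (44-1)×17 = 751
Sₙ = n(a₁+aₙ)/2 = 44×(20+751)/2
= 44×771/2 = 16962

S_44 = 16962


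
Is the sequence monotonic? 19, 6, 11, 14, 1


Differences: -13, 5, 3, -13
Difference at position 2 is +5 (> 0) but position 1 is -13 (< 0) — sequence both rises and falls
→ NOT monotonic

Not monotonic


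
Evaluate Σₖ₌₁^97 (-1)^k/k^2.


S = -1 + 1/4 - 1/9 + 1/16 - 1/25 + 1/36 - 1/49 + 1/64 ± ...
= -0.8225
(Full series converges to -π²/12 ≈ -0.8225)

S_97 = -0.8225


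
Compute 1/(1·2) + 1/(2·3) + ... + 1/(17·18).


1/(k(k+1)) = 1/k - 1/(k+1) (partial fractions)
Telescoping: Σ = 1 - 1/18 = 17/18

Sum = 17/18


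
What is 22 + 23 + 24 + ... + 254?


Σₖ₌22^254 k = Σₖ₌₁^254 k − Σₖ₌₁^21 k
= 254·255/2 − 21·22/2
= 32385 − 231 = 32154

Σk = 32154


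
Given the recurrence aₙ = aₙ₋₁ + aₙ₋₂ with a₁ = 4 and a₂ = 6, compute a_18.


Computing iteratively: 4, 6, 10, 16, 26, 42, 68, 110, 178, 288, 466, 754, ...
a_18 = 13530

a_18 = 13530


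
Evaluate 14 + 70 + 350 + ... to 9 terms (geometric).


Sₙ = 14×(5^9 - 1)/(5 - 1)
= 14×(1953125 - 1)/4
= 14×1953124/4
= 6835934

S_9 = 6835934


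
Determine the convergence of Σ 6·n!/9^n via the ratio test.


aₙ = 6·n!/9^n
a_{n+1}/aₙ = (n+1)!/9^(n+1) × 9^n/n!  (constant 6 cancels)
= (n+1)/9
L = lim(n→∞) (n+1)/9 = ∞
L > 1 → series DIVERGES

Diverges (ratio test: L = ∞ > 1)


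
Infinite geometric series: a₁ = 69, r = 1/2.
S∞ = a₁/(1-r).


S∞ = a₁/(1-r) = 69/(1 - 1/2)
= 69/(1/2)
= 138

S∞ = 138


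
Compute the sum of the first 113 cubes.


n(n+1)/2 = 113×114/2 = 6441
Σk³ = 6441² = 41486481

Σk³ = 41486481


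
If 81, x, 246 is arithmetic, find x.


AM = (81 + 246)/2 = 327/2 = 163.5

AM = 163.5


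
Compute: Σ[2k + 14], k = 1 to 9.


Σ(2k+14) = 2·Σk + 14·n
= 2·45 + 14·9
= 90 + 126 = 216

Σ = 216


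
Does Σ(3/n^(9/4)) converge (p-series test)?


p-series test: Σ c/n^p converges if p > 1, diverges if p ≤ 1 (constant c > 0 doesn't affect convergence).
p = 9/4
9/4 > 1 → CONVERGES

Converges (p = 9/4 > 1)


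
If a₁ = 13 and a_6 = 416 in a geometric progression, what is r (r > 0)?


r^(n-1) = aₙ/a₁
r^5 = 416/13 = 32
r = 32^(1/5)
= 2

r = 2


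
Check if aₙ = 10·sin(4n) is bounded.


For all n, -1 ≤ sin(4n) ≤ 1, so -10 ≤ 10·sin(4n) ≤ 10
Lower bound: -10, Upper bound: 10
The sequence IS bounded

Bounded (-10 ≤ aₙ ≤ 10)


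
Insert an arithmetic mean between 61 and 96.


AM = (61 + 96)/2 = 157/2 = 78.5

AM = 78.5


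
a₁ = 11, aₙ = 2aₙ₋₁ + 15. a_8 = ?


Computing step by step:
a_1 = 11
a_2 = 37
a_3 = 89
a_4 = 193
a_5 = 401
a_6 = 817
a_7 = 1649
a_8 = 3313


a_8 = 3313


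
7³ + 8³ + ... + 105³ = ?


Σₖ₌7^105 k³ = [105·106/2]² − [6·7/2]²
= 30969225 − 441 = 30968784

Σk³ = 30968784


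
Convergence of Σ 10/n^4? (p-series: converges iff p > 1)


p-series test: Σ c/n^p converges if p > 1, diverges if p ≤ 1 (constant c > 0 doesn't affect convergence).
p = 4
4 > 1 → CONVERGES

Converges (p = 4 > 1)


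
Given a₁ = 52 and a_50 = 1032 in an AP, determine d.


d = (aₙ - a₁)/(n-1)
= (1032 - 52)/(50-1)
= 980/49 = 20

d = 20


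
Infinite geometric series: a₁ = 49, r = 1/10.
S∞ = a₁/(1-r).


S∞ = a₁/(1-r) = 49/(1 - 1/10)
= 49/(9/10)
= 490/9

S∞ = 490/9


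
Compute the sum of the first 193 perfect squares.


n = 193
n(n+1)(2n+1)/6 = 193×194×387/6
= 14490054/6 = 2415009

Σk² = 2415009


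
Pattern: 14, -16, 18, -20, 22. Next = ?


Pattern: alternating sign, magnitude arithmetic (d=2)
Terms: 14, -16, 18, -20, 22
Next term = -24

Next term = -24


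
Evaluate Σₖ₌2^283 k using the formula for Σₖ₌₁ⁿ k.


Σₖ₌2^283 k = Σₖ₌₁^283 k − Σₖ₌₁^1 k
= 283·284/2 − 1·2/2
= 40186 − 1 = 40185

Σk = 40185


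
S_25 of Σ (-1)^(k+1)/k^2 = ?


S = 1 - 1/4 + 1/9 - 1/16 + 1/25 - 1/36 + 1/49 - 1/64 ± ...
= 0.8232
(Full series converges to +π²/12 ≈ +0.8225)

S_25 = 0.8232


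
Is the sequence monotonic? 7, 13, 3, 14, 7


Differences: 6, -10, 11, -7
Difference at position 1 is +6 (> 0) but position 2 is -10 (< 0) — sequence both rises and falls
→ NOT monotonic

Not monotonic


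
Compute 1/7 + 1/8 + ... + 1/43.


Σₖ₌7^43 1/k = 1/7 + 1/8 + 1/9 + ... + 1/43
= 232431227381323457/122332313750680800
≈ 1.9

Sum = 232431227381323457/122332313750680800 ≈ 1.9


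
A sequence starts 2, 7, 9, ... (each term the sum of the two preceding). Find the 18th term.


Computing iteratively: 2, 7, 9, 16, 25, 41, 66, 107, 173, 280, 453, 733, ...
a_18 = 13153

a_18 = 13153


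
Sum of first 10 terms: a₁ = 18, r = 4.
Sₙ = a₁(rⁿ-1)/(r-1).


Sₙ = 18×(4^10 - 1)/(4 - 1)
= 18×(1048576 - 1)/3
= 18×1048575/3
= 6291450

S_10 = 6291450


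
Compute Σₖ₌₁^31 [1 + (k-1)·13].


aₙ = 1 + (31-1)×13 = 391
Sₙ = n(a₁+aₙ)/2 = 31×(1+391)/2
= 31×392/2 = 6076

S_31 = 6076


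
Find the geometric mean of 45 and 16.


GM = √(45×16) = √720 = 26.8328

GM = 26.8328


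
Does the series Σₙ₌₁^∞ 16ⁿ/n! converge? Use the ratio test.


aₙ = 16^n/n!
a_{n+1}/aₙ = 16^(n+1)/(n+1)! × n!/16^n
= 16/(n+1)
L = lim(n→∞) 16/(n+1) = 0
L < 1 → series CONVERGES

Converges (ratio test: L = 0 < 1)


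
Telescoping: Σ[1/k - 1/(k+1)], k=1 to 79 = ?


Telescoping: adjacent terms cancel.
= 1/1 - 1/80
= 1 - 1/80 = 79/80

Sum = 79/80


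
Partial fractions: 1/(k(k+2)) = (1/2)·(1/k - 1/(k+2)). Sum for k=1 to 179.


1/(k(k+2)) = (1/2)·(1/k - 1/(k+2)) (partial fractions)
Telescoping: Σ = (1/2)·(1 + 1/2 - 1/180 - 1/181) = 48509/65160

Sum = 48509/65160


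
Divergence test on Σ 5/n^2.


lim(n→∞) 5/n^2 = 0
lim aₙ = 0 → nth-term test is INCONCLUSIVE
(Need other tests; this is actually a convergent p-series with p=2 > 1)

Inconclusive (lim aₙ = 0; need another test)


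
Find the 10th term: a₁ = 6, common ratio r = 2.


aₙ = a₁·r^(n-1)
= 6×2^9
= 6×512
= 3072

a_10 = 3072


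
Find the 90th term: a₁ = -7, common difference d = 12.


aₙ = a₁ + (n-1)d
= -7 + (90-1)×12
= -7 + 1068
= 1061

a_90 = 1061


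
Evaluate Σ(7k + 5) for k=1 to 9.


Σ(7k+5) = 7·Σk + 5·n
= 7·45 + 5·9
= 315 + 45 = 360

Σ = 360


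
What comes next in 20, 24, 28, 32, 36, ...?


Pattern: arithmetic (d=4)
Terms: 20, 24, 28, 32, 36
Next term = 40

Next term = 40


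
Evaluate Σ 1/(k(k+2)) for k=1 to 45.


1/(k(k+2)) = (1/2)·(1/k - 1/(k+2)) (partial fractions)
Telescoping: Σ = (1/2)·(1 + 1/2 - 1/46 - 1/47) = 1575/2162

Sum = 1575/2162


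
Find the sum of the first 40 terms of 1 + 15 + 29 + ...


aₙ = 1 + (40-1)×14 = 547
Sₙ = n(a₁+aₙ)/2 = 40×(1+547)/2
= 40×548/2 = 10960

S_40 = 10960


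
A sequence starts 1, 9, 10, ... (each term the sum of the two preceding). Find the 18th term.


Computing iteratively: 1, 9, 10, 19, 29, 48, 77, 125, 202, 327, 529, 856, ...
a_18 = 15360

a_18 = 15360


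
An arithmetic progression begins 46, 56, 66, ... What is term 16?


aₙ = a₁ + (n-1)d
= 46 + (16-1)×10
= 46 + 150
= 196

a_16 = 196


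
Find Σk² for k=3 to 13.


Σₖ₌3^13 k² = Σₖ₌₁^13 k² − Σₖ₌₁^2 k²
= 13·14·27/6 − 2·3·5/6
= 819 − 5 = 814

Σk² = 814


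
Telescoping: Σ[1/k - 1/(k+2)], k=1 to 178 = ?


Telescoping with gap 2: two head and two tail terms survive.
= (1 + 1/2) - (1/179 + 1/180)
= 3/2 - 1/179 - 1/180 = 47971/32220

Sum = 47971/32220


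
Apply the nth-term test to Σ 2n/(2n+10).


lim(n→∞) 2n/(2n+10) = 2/2 = 1  (divide numerator and denominator by n)
lim aₙ = 1 ≠ 0 → series DIVERGES

Diverges (lim aₙ = 1 ≠ 0)


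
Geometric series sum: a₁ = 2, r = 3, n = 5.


Sₙ = 2×(3^5 - 1)/(3 - 1)
= 2×(243 - 1)/2
= 2×242/2
= 242

S_5 = 242


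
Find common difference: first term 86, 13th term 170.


d = (aₙ - a₁)/(n-1)
= (170 - 86)/(13-1)
= 84/12 = 7

d = 7


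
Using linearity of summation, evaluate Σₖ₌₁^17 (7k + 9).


Σ(7k+9) = 7·Σk + 9·n
= 7·153 + 9·17
= 1071 + 153 = 1224

Σ = 1224


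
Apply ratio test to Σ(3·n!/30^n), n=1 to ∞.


aₙ = 3·n!/30^n
a_{n+1}/aₙ = (n+1)!/30^(n+1) × 30^n/n!  (constant 3 cancels)
= (n+1)/30
L = lim(n→∞) (n+1)/30 = ∞
L > 1 → series DIVERGES

Diverges (ratio test: L = ∞ > 1)


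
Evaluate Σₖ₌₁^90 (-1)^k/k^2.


S = -1 + 1/4 - 1/9 + 1/16 - 1/25 + 1/36 - 1/49 + 1/64 ± ...
= -0.8224
(Full series converges to -π²/12 ≈ -0.8225)

S_90 = -0.8224


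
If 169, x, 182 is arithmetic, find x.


AM = (169 + 182)/2 = 351/2 = 175.5

AM = 175.5


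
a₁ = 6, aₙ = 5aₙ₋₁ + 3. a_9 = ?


Computing step by step:
a_1 = 6
a_2 = 33
a_3 = 168
a_4 = 843
a_5 = 4218
a_6 = 21093
a_7 = 105468
a_8 = 527343
a_9 = 2636718


a_9 = 2636718


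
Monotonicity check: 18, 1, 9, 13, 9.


Differences: -17, 8, 4, -4
Difference at position 2 is +8 (> 0) but position 1 is -17 (< 0) — sequence both rises and falls
→ NOT monotonic

Not monotonic


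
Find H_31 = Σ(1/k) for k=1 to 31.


H_31 = 1/1 + 1/2 + 1/3 + ... + 1/31
= 290774257297357/72201776446800
≈ 4.0272

H_31 = 290774257297357/72201776446800 ≈ 4.0272


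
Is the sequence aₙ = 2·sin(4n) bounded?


For all n, -1 ≤ sin(4n) ≤ 1, so -2 ≤ 2·sin(4n) ≤ 2
Lower bound: -2, Upper bound: 2
The sequence IS bounded

Bounded (-2 ≤ aₙ ≤ 2)


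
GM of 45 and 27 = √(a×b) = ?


GM = √(45×27) = √1215 = 34.8569

GM = 34.8569


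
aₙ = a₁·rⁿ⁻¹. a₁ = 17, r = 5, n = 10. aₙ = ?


aₙ = a₁·r^(n-1)
= 17×5^9
= 17×1953125
= 33203125

a_10 = 33203125


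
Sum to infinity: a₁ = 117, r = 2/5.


S∞ = a₁/(1-r) = 117/(1 - 2/5)
= 117/(3/5)
= 195

S∞ = 195


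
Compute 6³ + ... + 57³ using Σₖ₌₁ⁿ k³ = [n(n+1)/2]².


Σₖ₌6^57 k³ = [57·58/2]² − [5·6/2]²
= 2732409 − 225 = 2732184

Σk³ = 2732184


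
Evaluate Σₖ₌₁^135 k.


n(n+1)/2 = 135×136/2 = 18360/2 = 9180

Σk = 9180


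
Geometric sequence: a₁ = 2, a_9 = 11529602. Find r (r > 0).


r^(n-1) = aₙ/a₁
r^8 = 11529602/2 = 5764801
r = 5764801^(1/8)
= ±7; taking r > 0 gives r = 7

r = 7


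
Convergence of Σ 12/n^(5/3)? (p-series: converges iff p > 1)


p-series test: Σ c/n^p converges if p > 1, diverges if p ≤ 1 (constant c > 0 doesn't affect convergence).
p = 5/3
5/3 > 1 → CONVERGES

Converges (p = 5/3 > 1)


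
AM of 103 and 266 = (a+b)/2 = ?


AM = (103 + 266)/2 = 369/2 = 184.5

AM = 184.5


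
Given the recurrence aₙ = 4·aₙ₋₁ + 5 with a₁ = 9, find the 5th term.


Computing step by step:
a_1 = 9
a_2 = 41
a_3 = 169
a_4 = 681
a_5 = 2729


a_5 = 2729


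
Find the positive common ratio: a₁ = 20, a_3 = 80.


r^(n-1) = aₙ/a₁
r^2 = 80/20 = 4
r = 4^(1/2)
= ±2; taking r > 0 gives r = 2

r = 2


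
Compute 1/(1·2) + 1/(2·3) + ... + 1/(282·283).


1/(k(k+1)) = 1/k - 1/(k+1) (partial fractions)
Telescoping: Σ = 1 - 1/283 = 282/283

Sum = 282/283


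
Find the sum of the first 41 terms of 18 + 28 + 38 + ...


aₙ = 18 + (41-1)×10 = 418
Sₙ = n(a₁+aₙ)/2 = 41×(18+418)/2
= 41×436/2 = 8938

S_41 = 8938


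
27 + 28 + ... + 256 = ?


Σₖ₌27^256 k = Σₖ₌₁^256 k − Σₖ₌₁^26 k
= 256·257/2 − 26·27/2
= 32896 − 351 = 32545

Σk = 32545


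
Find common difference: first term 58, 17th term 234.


d = (aₙ - a₁)/(n-1)
= (234 - 58)/(17-1)
= 176/16 = 11

d = 11


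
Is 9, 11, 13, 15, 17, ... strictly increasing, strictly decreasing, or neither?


Differences: 2, 2, 2, 2
All differences > 0 → strictly INCREASING

Monotonically increasing


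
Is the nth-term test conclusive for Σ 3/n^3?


lim(n→∞) 3/n^3 = 0
lim aₙ = 0 → nth-term test is INCONCLUSIVE
(Need other tests; this is actually a convergent p-series with p=3 > 1)

Inconclusive (lim aₙ = 0; need another test)


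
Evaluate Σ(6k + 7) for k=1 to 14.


Σ(6k+7) = 6·Σk + 7·n
= 6·105 + 7·14
= 630 + 98 = 728

Σ = 728


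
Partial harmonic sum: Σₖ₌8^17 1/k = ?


Σₖ₌8^17 1/k = 1/8 + 1/9 + 1/10 + 1/11 + 1/12 + 1/13 + 1/14 + 1/15 + 1/16 + 1/17
= 2074783/2450448
≈ 0.8467

Sum = 2074783/2450448 ≈ 0.8467


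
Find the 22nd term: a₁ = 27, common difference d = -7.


aₙ = a₁ + (n-1)d
= 27 + (22-1)×-7
= 27 - 147
= -120

a_22 = -120


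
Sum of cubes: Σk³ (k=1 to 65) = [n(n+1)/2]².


n(n+1)/2 = 65×66/2 = 2145
Σk³ = 2145² = 4601025

Σk³ = 4601025


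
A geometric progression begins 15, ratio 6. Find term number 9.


aₙ = a₁·r^(n-1)
= 15×6^8
= 15×1679616
= 25194240

a_9 = 25194240


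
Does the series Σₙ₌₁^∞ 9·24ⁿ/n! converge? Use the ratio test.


aₙ = 9·24^n/n!
a_{n+1}/aₙ = 24^(n+1)/(n+1)! × n!/24^n  (constant 9 cancels)
= 24/(n+1)
L = lim(n→∞) 24/(n+1) = 0
L < 1 → series CONVERGES

Converges (ratio test: L = 0 < 1)


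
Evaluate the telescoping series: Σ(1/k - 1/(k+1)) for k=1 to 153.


Telescoping: adjacent terms cancel.
= 1/1 - 1/154
= 1 - 1/154 = 153/154

Sum = 153/154


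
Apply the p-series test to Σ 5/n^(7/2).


p-series test: Σ c/n^p converges if p > 1, diverges if p ≤ 1 (constant c > 0 doesn't affect convergence).
p = 7/2
7/2 > 1 → CONVERGES

Converges (p = 7/2 > 1)


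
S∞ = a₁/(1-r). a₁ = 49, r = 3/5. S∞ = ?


S∞ = a₁/(1-r) = 49/(1 - 3/5)
= 49/(2/5)
= 245/2

S∞ = 245/2


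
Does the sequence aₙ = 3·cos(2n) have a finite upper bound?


For all n, -1 ≤ cos(2n) ≤ 1, so -3 ≤ 3·cos(2n) ≤ 3
Lower bound: -3, Upper bound: 3
The sequence IS bounded

Bounded (-3 ≤ aₙ ≤ 3)


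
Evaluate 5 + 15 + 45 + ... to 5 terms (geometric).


Sₙ = 5×(3^5 - 1)/(3 - 1)
= 5×(243 - 1)/2
= 5×242/2
= 605

S_5 = 605


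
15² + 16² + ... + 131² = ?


Σₖ₌15^131 k² = Σₖ₌₁^131 k² − Σₖ₌₁^14 k²
= 131·132·263/6 − 14·15·29/6
= 757966 − 1015 = 756951

Σk² = 756951


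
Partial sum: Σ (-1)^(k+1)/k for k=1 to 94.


S = 1 - 1/2 + 1/3 - 1/4 + 1/5 - 1/6 + 1/7 - 1/8 ± ...
= 0.6879
(Full series converges to +ln(2) ≈ +0.6931)

S_94 = 0.6879


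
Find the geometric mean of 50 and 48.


GM = √(50×48) = √2400 = 48.9898

GM = 48.9898


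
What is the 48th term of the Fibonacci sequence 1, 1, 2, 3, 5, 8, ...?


Fibonacci sequence: 1, 1, 2, 3, 5, 8, 13, 21, 34, 55, 89, ...
F(48) = 4807526976

F(48) = 4807526976


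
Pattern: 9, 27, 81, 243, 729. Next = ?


Pattern: geometric (r=3)
Terms: 9, 27, 81, 243, 729
Next term = 2187

Next term = 2187


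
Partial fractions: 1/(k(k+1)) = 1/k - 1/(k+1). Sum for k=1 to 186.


1/(k(k+1)) = 1/k - 1/(k+1) (partial fractions)
Telescoping: Σ = 1 - 1/187 = 186/187

Sum = 186/187


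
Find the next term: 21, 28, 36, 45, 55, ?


Pattern: triangular numbers: n(n+1)/2
Terms: 21, 28, 36, 45, 55
Next term = 66

Next term = 66


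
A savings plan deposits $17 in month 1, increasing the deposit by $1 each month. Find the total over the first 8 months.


aₙ = 17 + (8-1)×1 = 24
Sₙ = n(a₁+aₙ)/2 = 8×(17+24)/2
= 8×41/2 = 164

S_8 = 164


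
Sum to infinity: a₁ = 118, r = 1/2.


S∞ = a₁/(1-r) = 118/(1 - 1/2)
= 118/(1/2)
= 236

S∞ = 236


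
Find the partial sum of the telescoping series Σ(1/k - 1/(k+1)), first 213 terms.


Telescoping: adjacent terms cancel.
= 1/1 - 1/214
= 1 - 1/214 = 213/214

Sum = 213/214


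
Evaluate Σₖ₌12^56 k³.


Σₖ₌12^56 k³ = [56·57/2]² − [11·12/2]²
= 2547216 − 4356 = 2542860

Σk³ = 2542860


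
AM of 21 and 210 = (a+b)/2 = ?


AM = (21 + 210)/2 = 231/2 = 115.5

AM = 115.5


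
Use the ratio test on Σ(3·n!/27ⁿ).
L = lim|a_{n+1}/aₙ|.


aₙ = 3·n!/27^n
a_{n+1}/aₙ = (n+1)!/27^(n+1) × 27^n/n!  (constant 3 cancels)
= (n+1)/27
L = lim(n→∞) (n+1)/27 = ∞
L > 1 → series DIVERGES

Diverges (ratio test: L = ∞ > 1)


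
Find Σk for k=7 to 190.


Σₖ₌7^190 k = Σₖ₌₁^190 k − Σₖ₌₁^6 k
= 190·191/2 − 6·7/2
= 18145 − 21 = 18124

Σk = 18124


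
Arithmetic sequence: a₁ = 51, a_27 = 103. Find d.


d = (aₙ - a₁)/(n-1)
= (103 - 51)/(27-1)
= 52/26 = 2

d = 2


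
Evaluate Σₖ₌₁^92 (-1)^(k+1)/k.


S = 1 - 1/2 + 1/3 - 1/4 + 1/5 - 1/6 + 1/7 - 1/8 ± ...
= 0.6877
(Full series converges to +ln(2) ≈ +0.6931)

S_92 = 0.6877


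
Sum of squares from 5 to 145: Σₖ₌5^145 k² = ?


Σₖ₌5^145 k² = Σₖ₌₁^145 k² − Σₖ₌₁^4 k²
= 145·146·291/6 − 4·5·9/6
= 1026745 − 30 = 1026715

Σk² = 1026715


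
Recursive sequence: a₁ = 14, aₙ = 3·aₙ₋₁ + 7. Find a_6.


Computing step by step:
a_1 = 14
a_2 = 49
a_3 = 154
a_4 = 469
a_5 = 1414
a_6 = 4249


a_6 = 4249


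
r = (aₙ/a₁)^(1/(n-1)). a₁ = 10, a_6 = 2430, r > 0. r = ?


r^(n-1) = aₙ/a₁
r^5 = 2430/10 = 243
r = 243^(1/5)
= 3

r = 3


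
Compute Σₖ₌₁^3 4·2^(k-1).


Sₙ = 4×(2^3 - 1)/(2 - 1)
= 4×(8 - 1)/1
= 4×7/1
= 28

S_3 = 28


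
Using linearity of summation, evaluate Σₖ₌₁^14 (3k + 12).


Σ(3k+12) = 3·Σk + 12·n
= 3·105 + 12·14
= 315 + 168 = 483

Σ = 483


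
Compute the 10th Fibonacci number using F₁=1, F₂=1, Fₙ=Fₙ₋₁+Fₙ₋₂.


Fibonacci sequence: 1, 1, 2, 3, 5, 8, 13, 21, 34, 55
F(10) = 55

F(10) = 55


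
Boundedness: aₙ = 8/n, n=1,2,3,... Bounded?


a₁ = 8, a₂ = 8/2, a₃ = 8/3, ...
0 < aₙ ≤ 8 for all n ≥ 1
Lower bound: 0, Upper bound: 8
The sequence IS bounded

Bounded (0 < aₙ ≤ 8)


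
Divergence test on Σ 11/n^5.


lim(n→∞) 11/n^5 = 0
lim aₙ = 0 → nth-term test is INCONCLUSIVE
(Need other tests; this is actually a convergent p-series with p=5 > 1)

Inconclusive (lim aₙ = 0; need another test)


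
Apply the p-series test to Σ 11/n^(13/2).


p-series test: Σ c/n^p converges if p > 1, diverges if p ≤ 1 (constant c > 0 doesn't affect convergence).
p = 13/2
13/2 > 1 → CONVERGES

Converges (p = 13/2 > 1)


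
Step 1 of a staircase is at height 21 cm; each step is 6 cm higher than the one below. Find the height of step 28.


aₙ = a₁ + (n-1)d
= 21 + (28-1)×6
= 21 + 162
= 183

a_28 = 183


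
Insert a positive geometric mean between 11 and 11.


GM = √(11×11) = √121 = 11

GM = 11


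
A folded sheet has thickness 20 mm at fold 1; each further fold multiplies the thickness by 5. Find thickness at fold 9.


aₙ = a₁·r^(n-1)
= 20×5^8
= 20×390625
= 7812500

a_9 = 7812500


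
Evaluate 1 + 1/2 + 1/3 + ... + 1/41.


H_41 = 1/1 + 1/2 + 1/3 + ... + 1/41
= 85691034670497533/19914562703599200
≈ 4.3029

H_41 = 85691034670497533/19914562703599200 ≈ 4.3029


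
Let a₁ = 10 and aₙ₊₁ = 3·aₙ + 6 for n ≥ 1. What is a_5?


Computing step by step:
a_1 = 10
a_2 = 36
a_3 = 114
a_4 = 348
a_5 = 1050


a_5 = 1050


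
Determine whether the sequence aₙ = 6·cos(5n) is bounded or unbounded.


For all n, -1 ≤ cos(5n) ≤ 1, so -6 ≤ 6·cos(5n) ≤ 6
Lower bound: -6, Upper bound: 6
The sequence IS bounded

Bounded (-6 ≤ aₙ ≤ 6)


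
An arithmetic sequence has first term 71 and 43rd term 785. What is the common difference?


d = (aₙ - a₁)/(n-1)
= (785 - 71)/(43-1)
= 714/42 = 17

d = 17


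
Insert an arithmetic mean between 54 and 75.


AM = (54 + 75)/2 = 129/2 = 64.5

AM = 64.5


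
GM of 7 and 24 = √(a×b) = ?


GM = √(7×24) = √168 = 12.9615

GM = 12.9615


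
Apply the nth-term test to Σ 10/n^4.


lim(n→∞) 10/n^4 = 0
lim aₙ = 0 → nth-term test is INCONCLUSIVE
(Need other tests; this is actually a convergent p-series with p=4 > 1)

Inconclusive (lim aₙ = 0; need another test)


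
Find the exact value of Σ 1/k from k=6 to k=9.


Σₖ₌6^9 1/k = 1/6 + 1/7 + 1/8 + 1/9
= 275/504
≈ 0.5456

Sum = 275/504 ≈ 0.5456


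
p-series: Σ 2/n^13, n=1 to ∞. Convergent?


p-series test: Σ c/n^p converges if p > 1, diverges if p ≤ 1 (constant c > 0 doesn't affect convergence).
p = 13
13 > 1 → CONVERGES

Converges (p = 13 > 1)


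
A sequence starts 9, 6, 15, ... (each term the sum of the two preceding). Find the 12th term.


Computing iteratively: 9, 6, 15, 21, 36, 57, 93, 150, 243, 393, 636, 1029
a_12 = 1029

a_12 = 1029


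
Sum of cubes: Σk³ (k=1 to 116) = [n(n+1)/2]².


n(n+1)/2 = 116×117/2 = 6786
Σk³ = 6786² = 46049796

Σk³ = 46049796


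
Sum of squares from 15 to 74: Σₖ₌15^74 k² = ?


Σₖ₌15^74 k² = Σₖ₌₁^74 k² − Σₖ₌₁^14 k²
= 74·75·149/6 − 14·15·29/6
= 137825 − 1015 = 136810

Σk² = 136810


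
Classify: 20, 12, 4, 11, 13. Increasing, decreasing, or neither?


Differences: -8, -8, 7, 2
Difference at position 3 is +7 (> 0) but position 1 is -8 (< 0) — sequence both rises and falls
→ NOT monotonic

Not monotonic


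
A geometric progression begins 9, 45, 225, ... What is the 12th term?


aₙ = a₁·r^(n-1)
= 9×5^11
= 9×48828125
= 439453125

a_12 = 439453125


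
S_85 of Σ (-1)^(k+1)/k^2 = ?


S = 1 - 1/4 + 1/9 - 1/16 + 1/25 - 1/36 + 1/49 - 1/64 ± ...
= 0.8225
(Full series converges to +π²/12 ≈ +0.8225)

S_85 = 0.8225


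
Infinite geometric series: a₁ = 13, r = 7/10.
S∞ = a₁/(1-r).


S∞ = a₁/(1-r) = 13/(1 - 7/10)
= 13/(3/10)
= 130/3

S∞ = 130/3


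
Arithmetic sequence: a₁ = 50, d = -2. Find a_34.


aₙ = a₁ + (n-1)d
= 50 + (34-1)×-2
= 50 - 66
= -16

a_34 = -16


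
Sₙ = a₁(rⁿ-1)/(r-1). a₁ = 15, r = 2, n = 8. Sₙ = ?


Sₙ = 15×(2^8 - 1)/(2 - 1)
= 15×(256 - 1)/1
= 15×255/1
= 3825

S_8 = 3825


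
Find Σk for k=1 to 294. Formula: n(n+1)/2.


n(n+1)/2 = 294×295/2 = 86730/2 = 43365

Σk = 43365


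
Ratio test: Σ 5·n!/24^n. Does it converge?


aₙ = 5·n!/24^n
a_{n+1}/aₙ = (n+1)!/24^(n+1) × 24^n/n!  (constant 5 cancels)
= (n+1)/24
L = lim(n→∞) (n+1)/24 = ∞
L > 1 → series DIVERGES

Diverges (ratio test: L = ∞ > 1)


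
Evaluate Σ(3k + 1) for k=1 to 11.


Σ(3k+1) = 3·Σk + 1·n
= 3·66 + 1·11
= 198 + 11 = 209

Σ = 209


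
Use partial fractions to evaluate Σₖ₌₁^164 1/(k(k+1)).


1/(k(k+1)) = 1/k - 1/(k+1) (partial fractions)
Telescoping: Σ = 1 - 1/165 = 164/165

Sum = 164/165


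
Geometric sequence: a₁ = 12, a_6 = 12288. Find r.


r^(n-1) = aₙ/a₁
r^5 = 12288/12 = 1024
r = 1024^(1/5)
= 4

r = 4


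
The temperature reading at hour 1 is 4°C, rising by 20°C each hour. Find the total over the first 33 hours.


aₙ = 4 + (33-1)×20 = 644
Sₙ = n(a₁+aₙ)/2 = 33×(4+644)/2
= 33×648/2 = 10692

S_33 = 10692


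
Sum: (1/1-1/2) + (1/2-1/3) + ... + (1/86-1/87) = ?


Telescoping: adjacent terms cancel.
= 1/1 - 1/87
= 1 - 1/87 = 86/87

Sum = 86/87


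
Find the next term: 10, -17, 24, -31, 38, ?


Pattern: alternating sign, magnitude arithmetic (d=7)
Terms: 10, -17, 24, -31, 38
Next term = -45

Next term = -45


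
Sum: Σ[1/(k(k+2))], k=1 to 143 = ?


1/(k(k+2)) = (1/2)·(1/k - 1/(k+2)) (partial fractions)
Telescoping: Σ = (1/2)·(1 + 1/2 - 1/144 - 1/145) = 31031/41760

Sum = 31031/41760


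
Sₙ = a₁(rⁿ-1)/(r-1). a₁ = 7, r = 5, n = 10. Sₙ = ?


Sₙ = 7×(5^10 - 1)/(5 - 1)
= 7×(9765625 - 1)/4
= 7×9765624/4
= 17089842

S_10 = 17089842


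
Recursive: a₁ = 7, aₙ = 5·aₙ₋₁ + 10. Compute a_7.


Computing step by step:
a_1 = 7
a_2 = 45
a_3 = 235
a_4 = 1185
a_5 = 5935
a_6 = 29685
a_7 = 148435


a_7 = 148435


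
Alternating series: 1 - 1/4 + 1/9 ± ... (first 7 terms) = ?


S = 1 - 1/4 + 1/9 - 1/16 + 1/25 - 1/36 + 1/49
= 0.8312
(Full series converges to +π²/12 ≈ +0.8225)

S_7 = 0.8312


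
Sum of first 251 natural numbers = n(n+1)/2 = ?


n(n+1)/2 = 251×252/2 = 63252/2 = 31626

Σk = 31626


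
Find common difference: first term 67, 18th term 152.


d = (aₙ - a₁)/(n-1)
= (152 - 67)/(18-1)
= 85/17 = 5

d = 5


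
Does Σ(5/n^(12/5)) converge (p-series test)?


p-series test: Σ c/n^p converges if p > 1, diverges if p ≤ 1 (constant c > 0 doesn't affect convergence).
p = 12/5
12/5 > 1 → CONVERGES

Converges (p = 12/5 > 1)


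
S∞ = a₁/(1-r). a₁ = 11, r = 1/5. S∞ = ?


S∞ = a₁/(1-r) = 11/(1 - 1/5)
= 11/(4/5)
= 55/4

S∞ = 55/4


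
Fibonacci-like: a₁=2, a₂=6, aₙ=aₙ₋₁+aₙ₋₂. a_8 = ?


Computing iteratively: 2, 6, 8, 14, 22, 36, 58, 94
a_8 = 94

a_8 = 94


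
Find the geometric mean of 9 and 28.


GM = √(9×28) = √252 = 15.8745

GM = 15.8745


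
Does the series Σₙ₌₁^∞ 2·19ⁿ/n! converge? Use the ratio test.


aₙ = 2·19^n/n!
a_{n+1}/aₙ = 19^(n+1)/(n+1)! × n!/19^n  (constant 2 cancels)
= 19/(n+1)
L = lim(n→∞) 19/(n+1) = 0
L < 1 → series CONVERGES

Converges (ratio test: L = 0 < 1)


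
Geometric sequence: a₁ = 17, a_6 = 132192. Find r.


r^(n-1) = aₙ/a₁
r^5 = 132192/17 = 7776
r = 7776^(1/5)
= 6

r = 6


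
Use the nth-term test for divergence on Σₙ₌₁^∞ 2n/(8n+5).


lim(n→∞) 2n/(8n+5) = 2/8 = 1/4  (divide numerator and denominator by n)
lim aₙ = 1/4 ≠ 0 → series DIVERGES

Diverges (lim aₙ = 1/4 ≠ 0)


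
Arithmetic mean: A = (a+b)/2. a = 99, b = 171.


AM = (99 + 171)/2 = 270/2 = 135

AM = 135


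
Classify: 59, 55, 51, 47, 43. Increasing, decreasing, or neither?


Differences: -4, -4, -4, -4
All differences < 0 → strictly DECREASING

Monotonically decreasing


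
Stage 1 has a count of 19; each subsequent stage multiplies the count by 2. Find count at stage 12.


aₙ = a₁·r^(n-1)
= 19×2^11
= 19×2048
= 38912

a_12 = 38912


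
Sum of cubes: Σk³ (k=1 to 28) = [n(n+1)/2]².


n(n+1)/2 = 28×29/2 = 406
Σk³ = 406² = 164836

Σk³ = 164836


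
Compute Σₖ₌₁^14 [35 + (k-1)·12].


aₙ = 35 + (14-1)×12 = 191
Sₙ = n(a₁+aₙ)/2 = 14×(35+191)/2
= 14×226/2 = 1582

S_14 = 1582


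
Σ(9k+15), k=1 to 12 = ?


Σ(9k+15) = 9·Σk + 15·n
= 9·78 + 15·12
= 702 + 180 = 882

Σ = 882


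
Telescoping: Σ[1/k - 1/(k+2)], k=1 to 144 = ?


Telescoping with gap 2: two head and two tail terms survive.
= (1 + 1/2) - (1/145 + 1/146)
= 3/2 - 1/145 - 1/146 = 15732/10585

Sum = 15732/10585


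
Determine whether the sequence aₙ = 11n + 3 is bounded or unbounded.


aₙ = 11n + 3 → as n→∞, aₙ→∞
No finite upper bound exists
The sequence is UNBOUNDED

Unbounded (aₙ → ∞ as n → ∞)


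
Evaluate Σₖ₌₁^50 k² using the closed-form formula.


n = 50
n(n+1)(2n+1)/6 = 50×51×101/6
= 257550/6 = 42925

Σk² = 42925


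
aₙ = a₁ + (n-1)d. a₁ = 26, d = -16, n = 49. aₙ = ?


aₙ = a₁ + (n-1)d
= 26 + (49-1)×-16
= 26 - 768
= -742

a_49 = -742


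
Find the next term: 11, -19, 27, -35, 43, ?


Pattern: alternating sign, magnitude arithmetic (d=8)
Terms: 11, -19, 27, -35, 43
Next term = -51

Next term = -51


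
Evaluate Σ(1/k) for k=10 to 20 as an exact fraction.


Σₖ₌10^20 1/k = 1/10 + 1/11 + 1/12 + ... + 1/20
= 178964263/232792560
≈ 0.7688

Sum = 178964263/232792560 ≈ 0.7688


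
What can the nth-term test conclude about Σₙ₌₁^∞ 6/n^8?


lim(n→∞) 6/n^8 = 0
lim aₙ = 0 → nth-term test is INCONCLUSIVE
(Need other tests; this is actually a convergent p-series with p=8 > 1)

Inconclusive (lim aₙ = 0; need another test)


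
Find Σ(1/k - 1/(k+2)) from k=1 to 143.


Telescoping with gap 2: two head and two tail terms survive.
= (1 + 1/2) - (1/144 + 1/145)
= 3/2 - 1/144 - 1/145 = 31031/20880

Sum = 31031/20880


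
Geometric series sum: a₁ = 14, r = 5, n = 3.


Sₙ = 14×(5^3 - 1)/(5 - 1)
= 14×(125 - 1)/4
= 14×124/4
= 434

S_3 = 434


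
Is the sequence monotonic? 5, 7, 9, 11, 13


Differences: 2, 2, 2, 2
All differences > 0 → strictly INCREASING

Monotonically increasing


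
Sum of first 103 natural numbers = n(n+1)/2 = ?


n(n+1)/2 = 103×104/2 = 10712/2 = 5356

Σk = 5356


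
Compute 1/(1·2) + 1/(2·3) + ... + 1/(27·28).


1/(k(k+1)) = 1/k - 1/(k+1) (partial fractions)
Telescoping: Σ = 1 - 1/28 = 27/28

Sum = 27/28


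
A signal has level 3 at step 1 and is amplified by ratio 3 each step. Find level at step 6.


aₙ = a₁·r^(n-1)
= 3×3^5
= 3×243
= 729

a_6 = 729


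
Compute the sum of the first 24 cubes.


n(n+1)/2 = 24×25/2 = 300
Σk³ = 300² = 90000

Σk³ = 90000


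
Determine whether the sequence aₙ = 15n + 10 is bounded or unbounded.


aₙ = 15n + 10 → as n→∞, aₙ→∞
No finite upper bound exists
The sequence is UNBOUNDED

Unbounded (aₙ → ∞ as n → ∞)


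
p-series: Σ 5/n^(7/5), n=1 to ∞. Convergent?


p-series test: Σ c/n^p converges if p > 1, diverges if p ≤ 1 (constant c > 0 doesn't affect convergence).
p = 7/5
7/5 > 1 → CONVERGES

Converges (p = 7/5 > 1)


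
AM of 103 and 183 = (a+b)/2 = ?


AM = (103 + 183)/2 = 286/2 = 143

AM = 143


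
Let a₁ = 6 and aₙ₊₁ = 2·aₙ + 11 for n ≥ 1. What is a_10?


Computing step by step:
a_1 = 6
a_2 = 23
a_3 = 57
a_4 = 125
a_5 = 261
a_6 = 533
a_7 = 1077
a_8 = 2165
a_9 = 4341
a_10 = 8693


a_10 = 8693


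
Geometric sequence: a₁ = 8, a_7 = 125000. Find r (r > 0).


r^(n-1) = aₙ/a₁
r^6 = 125000/8 = 15625
r = 15625^(1/6)
= ±5; taking r > 0 gives r = 5

r = 5


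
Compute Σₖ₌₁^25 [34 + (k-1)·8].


aₙ = 34 + (25-1)×8 = 226
Sₙ = n(a₁+aₙ)/2 = 25×(34+226)/2
= 25×260/2 = 3250

S_25 = 3250


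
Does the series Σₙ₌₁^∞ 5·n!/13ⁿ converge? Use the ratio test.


aₙ = 5·n!/13^n
a_{n+1}/aₙ = (n+1)!/13^(n+1) × 13^n/n!  (constant 5 cancels)
= (n+1)/13
L = lim(n→∞) (n+1)/13 = ∞
L > 1 → series DIVERGES

Diverges (ratio test: L = ∞ > 1)


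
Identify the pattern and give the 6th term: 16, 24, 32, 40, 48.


Pattern: arithmetic (d=8)
Terms: 16, 24, 32, 40, 48
Next term = 56

Next term = 56


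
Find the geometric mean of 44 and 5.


GM = √(44×5) = √220 = 14.8324

GM = 14.8324


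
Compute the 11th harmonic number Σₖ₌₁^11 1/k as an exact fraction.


H_11 = 1/1 + 1/2 + 1/3 + ... + 1/11
= 83711/27720
≈ 3.0199

H_11 = 83711/27720 ≈ 3.0199
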